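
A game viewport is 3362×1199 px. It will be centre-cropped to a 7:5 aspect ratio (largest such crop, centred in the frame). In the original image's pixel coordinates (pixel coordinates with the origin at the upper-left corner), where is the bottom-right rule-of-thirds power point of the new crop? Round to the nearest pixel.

(1961, 799)

3362/1199 > 7/5, so the 7:5 crop keeps the full height 1199 and trims width to 1199 × 7/5 = 1678.60 px.
Left offset = (3362 − 1678.60)/2 = 841.70 px; top offset = 0.
Bottom-right is two-thirds across and two-thirds down within the crop:
x = 841.70 + 2 × 1678.60/3 ≈ 1961; y = 0.00 + 2 × 1199.00/3 ≈ 799.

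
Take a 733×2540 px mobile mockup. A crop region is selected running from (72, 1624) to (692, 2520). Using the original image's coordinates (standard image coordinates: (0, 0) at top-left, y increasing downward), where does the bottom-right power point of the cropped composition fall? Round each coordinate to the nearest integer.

x = 485 px, y = 2221 px

Crop width = 692 − 72 = 620 px; one third is 206.67 px.
Crop height = 2520 − 1624 = 896 px; one third is 298.67 px.
The bottom-right point is two-thirds across and two-thirds down within the crop:
x = 72 + 2 × 206.67 ≈ 485; y = 1624 + 2 × 298.67 ≈ 2221.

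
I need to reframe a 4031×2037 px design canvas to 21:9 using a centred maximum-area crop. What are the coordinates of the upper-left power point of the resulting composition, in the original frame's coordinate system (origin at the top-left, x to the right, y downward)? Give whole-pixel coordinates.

(1344, 731)

4031/2037 < 21/9, so the 21:9 crop keeps the full width 4031 and trims height to 4031 × 9/21 = 1727.57 px.
Top offset = (2037 − 1727.57)/2 = 154.71 px; left offset = 0.
Upper-left is one-third across and one-third down within the crop:
x = 0.00 + 1 × 4031.00/3 ≈ 1344; y = 154.71 + 1 × 1727.57/3 ≈ 731.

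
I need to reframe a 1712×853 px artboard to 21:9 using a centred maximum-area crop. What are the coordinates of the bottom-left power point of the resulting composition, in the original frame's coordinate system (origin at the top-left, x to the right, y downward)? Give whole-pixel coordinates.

x = 571 px, y = 549 px

1712/853 < 21/9, so the 21:9 crop keeps the full width 1712 and trims height to 1712 × 9/21 = 733.71 px.
Top offset = (853 − 733.71)/2 = 59.64 px; left offset = 0.
Bottom-left is one-third across and two-thirds down within the crop:
x = 0.00 + 1 × 1712.00/3 ≈ 571; y = 59.64 + 2 × 733.71/3 ≈ 549.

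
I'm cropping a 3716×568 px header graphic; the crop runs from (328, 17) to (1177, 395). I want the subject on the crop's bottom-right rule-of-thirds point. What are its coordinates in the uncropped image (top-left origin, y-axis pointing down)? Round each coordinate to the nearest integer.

Crop width = 1177 − 328 = 849 px; one third is 283.00 px.
Crop height = 395 − 17 = 378 px; one third is 126.00 px.
The bottom-right point is two-thirds across and two-thirds down within the crop:
x = 328 + 2 × 283.00 ≈ 894; y = 17 + 2 × 126.00 ≈ 269.

x = 894 px, y = 269 px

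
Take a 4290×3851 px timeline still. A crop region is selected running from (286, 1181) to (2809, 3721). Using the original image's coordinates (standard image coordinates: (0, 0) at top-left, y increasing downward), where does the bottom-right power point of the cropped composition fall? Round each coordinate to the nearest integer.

Crop width = 2809 − 286 = 2523 px; one third is 841.00 px.
Crop height = 3721 − 1181 = 2540 px; one third is 846.67 px.
The bottom-right point is two-thirds across and two-thirds down within the crop:
x = 286 + 2 × 841.00 ≈ 1968; y = 1181 + 2 × 846.67 ≈ 2874.

x = 1968 px, y = 2874 px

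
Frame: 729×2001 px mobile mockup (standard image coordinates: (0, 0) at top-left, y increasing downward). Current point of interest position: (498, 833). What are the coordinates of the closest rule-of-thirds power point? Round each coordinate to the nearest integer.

Third lines: x ∈ {243, 486}, y ∈ {667, 1334}.
498 is closer to x = 486; 833 is closer to y = 667.
So the nearest intersection is the upper-right power point.

x = 486 px, y = 667 px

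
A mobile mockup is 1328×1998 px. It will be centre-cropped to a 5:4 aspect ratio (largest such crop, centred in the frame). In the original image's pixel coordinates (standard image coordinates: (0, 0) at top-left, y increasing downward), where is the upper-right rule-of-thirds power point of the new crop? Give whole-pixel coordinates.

1328/1998 < 5/4, so the 5:4 crop keeps the full width 1328 and trims height to 1328 × 4/5 = 1062.40 px.
Top offset = (1998 − 1062.40)/2 = 467.80 px; left offset = 0.
Upper-right is two-thirds across and one-third down within the crop:
x = 0.00 + 2 × 1328.00/3 ≈ 885; y = 467.80 + 1 × 1062.40/3 ≈ 822.

(885, 822)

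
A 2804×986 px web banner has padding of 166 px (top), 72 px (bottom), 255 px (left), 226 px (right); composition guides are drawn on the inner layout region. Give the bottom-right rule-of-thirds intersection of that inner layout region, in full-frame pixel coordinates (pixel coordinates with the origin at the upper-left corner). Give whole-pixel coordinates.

(1804, 665)

Content width = 2804 − 255 − 226 = 2323 px; content height = 986 − 166 − 72 = 748 px.
Bottom-right is two-thirds across and two-thirds down within the inner layout region.
x = 255 + 2 × 2323/3 = 255 + 1548.67 ≈ 1804
y = 166 + 2 × 748/3 = 166 + 498.67 ≈ 665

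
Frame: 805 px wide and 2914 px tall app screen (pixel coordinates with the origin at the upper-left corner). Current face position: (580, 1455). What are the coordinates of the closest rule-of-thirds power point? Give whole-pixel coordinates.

(537, 971)

Third lines: x ∈ {268, 537}, y ∈ {971, 1943}.
580 is closer to x = 537; 1455 is closer to y = 971.
So the nearest intersection is the upper-right power point.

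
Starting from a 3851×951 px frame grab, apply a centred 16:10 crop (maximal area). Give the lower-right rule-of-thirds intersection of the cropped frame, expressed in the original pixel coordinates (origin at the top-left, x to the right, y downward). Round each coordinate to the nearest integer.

x = 2179 px, y = 634 px

3851/951 > 16/10, so the 16:10 crop keeps the full height 951 and trims width to 951 × 16/10 = 1521.60 px.
Left offset = (3851 − 1521.60)/2 = 1164.70 px; top offset = 0.
Lower-right is two-thirds across and two-thirds down within the crop:
x = 1164.70 + 2 × 1521.60/3 ≈ 2179; y = 0.00 + 2 × 951.00/3 ≈ 634.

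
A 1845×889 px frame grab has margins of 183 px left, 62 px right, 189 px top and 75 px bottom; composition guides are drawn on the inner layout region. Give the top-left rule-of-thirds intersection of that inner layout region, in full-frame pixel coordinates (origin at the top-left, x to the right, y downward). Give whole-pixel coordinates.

Content width = 1845 − 183 − 62 = 1600 px; content height = 889 − 189 − 75 = 625 px.
Top-left is one-third across and one-third down within the inner layout region.
x = 183 + 1 × 1600/3 = 183 + 533.33 ≈ 716
y = 189 + 1 × 625/3 = 189 + 208.33 ≈ 397

x = 716 px, y = 397 px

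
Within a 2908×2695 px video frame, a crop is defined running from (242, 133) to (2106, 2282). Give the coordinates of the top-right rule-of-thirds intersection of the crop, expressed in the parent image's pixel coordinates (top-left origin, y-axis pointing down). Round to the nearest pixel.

x = 1485 px, y = 849 px

Crop width = 2106 − 242 = 1864 px; one third is 621.33 px.
Crop height = 2282 − 133 = 2149 px; one third is 716.33 px.
The top-right point is two-thirds across and one-third down within the crop:
x = 242 + 2 × 621.33 ≈ 1485; y = 133 + 1 × 716.33 ≈ 849.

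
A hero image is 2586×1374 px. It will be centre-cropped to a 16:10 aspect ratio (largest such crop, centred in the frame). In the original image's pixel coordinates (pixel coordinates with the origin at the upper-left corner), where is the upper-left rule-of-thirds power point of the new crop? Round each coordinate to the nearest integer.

(927, 458)

2586/1374 > 16/10, so the 16:10 crop keeps the full height 1374 and trims width to 1374 × 16/10 = 2198.40 px.
Left offset = (2586 − 2198.40)/2 = 193.80 px; top offset = 0.
Upper-left is one-third across and one-third down within the crop:
x = 193.80 + 1 × 2198.40/3 ≈ 927; y = 0.00 + 1 × 1374.00/3 ≈ 458.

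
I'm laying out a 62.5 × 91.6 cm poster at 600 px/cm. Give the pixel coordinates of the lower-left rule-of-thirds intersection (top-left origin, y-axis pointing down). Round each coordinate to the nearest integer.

x = 12500 px, y = 36640 px

In pixels the canvas is 62.5 × 600 = 37500 wide and 91.6 × 600 = 54960 tall.
The lower-left point is one-third across and two-thirds down:
x = 1 × 37500/3 ≈ 12500; y = 2 × 54960/3 ≈ 36640.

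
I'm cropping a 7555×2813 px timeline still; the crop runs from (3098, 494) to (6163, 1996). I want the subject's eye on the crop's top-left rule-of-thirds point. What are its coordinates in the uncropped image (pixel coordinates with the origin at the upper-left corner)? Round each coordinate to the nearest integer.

Crop width = 6163 − 3098 = 3065 px; one third is 1021.67 px.
Crop height = 1996 − 494 = 1502 px; one third is 500.67 px.
The top-left point is one-third across and one-third down within the crop:
x = 3098 + 1 × 1021.67 ≈ 4120; y = 494 + 1 × 500.67 ≈ 995.

x = 4120 px, y = 995 px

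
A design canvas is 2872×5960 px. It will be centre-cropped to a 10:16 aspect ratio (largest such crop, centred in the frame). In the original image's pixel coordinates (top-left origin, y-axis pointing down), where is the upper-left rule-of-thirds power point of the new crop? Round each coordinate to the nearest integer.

2872/5960 < 10/16, so the 10:16 crop keeps the full width 2872 and trims height to 2872 × 16/10 = 4595.20 px.
Top offset = (5960 − 4595.20)/2 = 682.40 px; left offset = 0.
Upper-left is one-third across and one-third down within the crop:
x = 0.00 + 1 × 2872.00/3 ≈ 957; y = 682.40 + 1 × 4595.20/3 ≈ 2214.

x = 957 px, y = 2214 px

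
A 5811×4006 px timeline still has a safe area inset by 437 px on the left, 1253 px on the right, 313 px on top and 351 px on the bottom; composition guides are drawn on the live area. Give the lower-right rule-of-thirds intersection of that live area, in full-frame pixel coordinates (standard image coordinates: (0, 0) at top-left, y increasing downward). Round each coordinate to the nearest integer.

Content width = 5811 − 437 − 1253 = 4121 px; content height = 4006 − 313 − 351 = 3342 px.
Lower-right is two-thirds across and two-thirds down within the live area.
x = 437 + 2 × 4121/3 = 437 + 2747.33 ≈ 3184
y = 313 + 2 × 3342/3 = 313 + 2228.00 ≈ 2541

x = 3184 px, y = 2541 px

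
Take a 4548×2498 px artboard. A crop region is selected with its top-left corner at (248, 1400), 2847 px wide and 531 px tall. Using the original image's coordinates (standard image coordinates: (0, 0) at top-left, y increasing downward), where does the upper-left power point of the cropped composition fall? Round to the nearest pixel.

(1197, 1577)

One third of the crop width 2847 is 949.00 px.
One third of the crop height 531 is 177.00 px.
The upper-left point is one-third across and one-third down within the crop:
x = 248 + 1 × 949.00 ≈ 1197; y = 1400 + 1 × 177.00 ≈ 1577.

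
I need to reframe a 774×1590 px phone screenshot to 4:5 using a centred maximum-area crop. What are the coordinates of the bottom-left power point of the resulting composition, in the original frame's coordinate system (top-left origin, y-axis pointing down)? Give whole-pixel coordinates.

774/1590 < 4/5, so the 4:5 crop keeps the full width 774 and trims height to 774 × 5/4 = 967.50 px.
Top offset = (1590 − 967.50)/2 = 311.25 px; left offset = 0.
Bottom-left is one-third across and two-thirds down within the crop:
x = 0.00 + 1 × 774.00/3 ≈ 258; y = 311.25 + 2 × 967.50/3 ≈ 956.

(258, 956)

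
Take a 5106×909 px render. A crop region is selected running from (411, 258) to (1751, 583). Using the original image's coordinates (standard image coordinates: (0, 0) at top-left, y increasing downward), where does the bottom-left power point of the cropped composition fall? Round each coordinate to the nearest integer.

Crop width = 1751 − 411 = 1340 px; one third is 446.67 px.
Crop height = 583 − 258 = 325 px; one third is 108.33 px.
The bottom-left point is one-third across and two-thirds down within the crop:
x = 411 + 1 × 446.67 ≈ 858; y = 258 + 2 × 108.33 ≈ 475.

(858, 475)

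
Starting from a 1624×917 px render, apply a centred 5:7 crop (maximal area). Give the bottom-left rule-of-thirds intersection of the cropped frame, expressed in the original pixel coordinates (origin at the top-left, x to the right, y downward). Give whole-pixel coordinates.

(703, 611)

1624/917 > 5/7, so the 5:7 crop keeps the full height 917 and trims width to 917 × 5/7 = 655.00 px.
Left offset = (1624 − 655.00)/2 = 484.50 px; top offset = 0.
Bottom-left is one-third across and two-thirds down within the crop:
x = 484.50 + 1 × 655.00/3 ≈ 703; y = 0.00 + 2 × 917.00/3 ≈ 611.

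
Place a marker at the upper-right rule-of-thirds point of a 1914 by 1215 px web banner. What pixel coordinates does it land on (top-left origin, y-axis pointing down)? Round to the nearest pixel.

x = 1276 px, y = 405 px

The upper-right point sits two-thirds of the way across and one-third of the way down.
x = 2 × 1914/3 ≈ 1276; y = 1 × 1215/3 ≈ 405.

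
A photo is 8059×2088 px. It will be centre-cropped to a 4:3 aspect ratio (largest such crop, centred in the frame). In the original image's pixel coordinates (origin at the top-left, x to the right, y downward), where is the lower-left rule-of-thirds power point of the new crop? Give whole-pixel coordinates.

x = 3566 px, y = 1392 px

8059/2088 > 4/3, so the 4:3 crop keeps the full height 2088 and trims width to 2088 × 4/3 = 2784.00 px.
Left offset = (8059 − 2784.00)/2 = 2637.50 px; top offset = 0.
Lower-left is one-third across and two-thirds down within the crop:
x = 2637.50 + 1 × 2784.00/3 ≈ 3566; y = 0.00 + 2 × 2088.00/3 ≈ 1392.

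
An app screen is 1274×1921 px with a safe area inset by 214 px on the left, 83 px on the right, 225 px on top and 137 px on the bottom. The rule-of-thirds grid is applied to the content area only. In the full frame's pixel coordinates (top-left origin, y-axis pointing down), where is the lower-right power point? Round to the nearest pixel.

Content width = 1274 − 214 − 83 = 977 px; content height = 1921 − 225 − 137 = 1559 px.
Lower-right is two-thirds across and two-thirds down within the content area.
x = 214 + 2 × 977/3 = 214 + 651.33 ≈ 865
y = 225 + 2 × 1559/3 = 225 + 1039.33 ≈ 1264

x = 865 px, y = 1264 px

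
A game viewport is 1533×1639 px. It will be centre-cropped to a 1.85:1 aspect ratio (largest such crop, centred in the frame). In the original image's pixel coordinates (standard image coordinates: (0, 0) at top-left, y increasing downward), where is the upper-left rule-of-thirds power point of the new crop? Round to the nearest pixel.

(511, 681)

1533/1639 < 1.85/1, so the 1.85:1 crop keeps the full width 1533 and trims height to 1533 × 1/1.85 = 828.65 px.
Top offset = (1639 − 828.65)/2 = 405.18 px; left offset = 0.
Upper-left is one-third across and one-third down within the crop:
x = 0.00 + 1 × 1533.00/3 ≈ 511; y = 405.18 + 1 × 828.65/3 ≈ 681.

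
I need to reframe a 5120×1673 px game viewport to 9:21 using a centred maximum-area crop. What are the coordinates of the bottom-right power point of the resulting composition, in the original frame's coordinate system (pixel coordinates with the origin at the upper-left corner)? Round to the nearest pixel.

x = 2680 px, y = 1115 px

5120/1673 > 9/21, so the 9:21 crop keeps the full height 1673 and trims width to 1673 × 9/21 = 717.00 px.
Left offset = (5120 − 717.00)/2 = 2201.50 px; top offset = 0.
Bottom-right is two-thirds across and two-thirds down within the crop:
x = 2201.50 + 2 × 717.00/3 ≈ 2680; y = 0.00 + 2 × 1673.00/3 ≈ 1115.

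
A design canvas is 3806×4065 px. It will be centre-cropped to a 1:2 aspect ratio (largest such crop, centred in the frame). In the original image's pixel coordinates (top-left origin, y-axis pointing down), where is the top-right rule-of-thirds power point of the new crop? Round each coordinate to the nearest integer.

(2242, 1355)

3806/4065 > 1/2, so the 1:2 crop keeps the full height 4065 and trims width to 4065 × 1/2 = 2032.50 px.
Left offset = (3806 − 2032.50)/2 = 886.75 px; top offset = 0.
Top-right is two-thirds across and one-third down within the crop:
x = 886.75 + 2 × 2032.50/3 ≈ 2242; y = 0.00 + 1 × 4065.00/3 ≈ 1355.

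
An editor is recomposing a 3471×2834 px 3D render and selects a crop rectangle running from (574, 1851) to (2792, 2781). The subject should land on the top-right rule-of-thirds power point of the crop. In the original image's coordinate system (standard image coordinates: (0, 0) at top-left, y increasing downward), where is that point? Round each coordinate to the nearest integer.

x = 2053 px, y = 2161 px

Crop width = 2792 − 574 = 2218 px; one third is 739.33 px.
Crop height = 2781 − 1851 = 930 px; one third is 310.00 px.
The top-right point is two-thirds across and one-third down within the crop:
x = 574 + 2 × 739.33 ≈ 2053; y = 1851 + 1 × 310.00 ≈ 2161.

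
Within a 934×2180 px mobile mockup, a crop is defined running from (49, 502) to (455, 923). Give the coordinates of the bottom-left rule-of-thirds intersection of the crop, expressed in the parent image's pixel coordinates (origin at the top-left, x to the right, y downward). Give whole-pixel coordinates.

Crop width = 455 − 49 = 406 px; one third is 135.33 px.
Crop height = 923 − 502 = 421 px; one third is 140.33 px.
The bottom-left point is one-third across and two-thirds down within the crop:
x = 49 + 1 × 135.33 ≈ 184; y = 502 + 2 × 140.33 ≈ 783.

x = 184 px, y = 783 px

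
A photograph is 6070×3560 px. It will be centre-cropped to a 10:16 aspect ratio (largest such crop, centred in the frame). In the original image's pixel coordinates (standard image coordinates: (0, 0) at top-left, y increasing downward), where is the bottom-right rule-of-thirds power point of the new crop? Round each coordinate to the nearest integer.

(3406, 2373)

6070/3560 > 10/16, so the 10:16 crop keeps the full height 3560 and trims width to 3560 × 10/16 = 2225.00 px.
Left offset = (6070 − 2225.00)/2 = 1922.50 px; top offset = 0.
Bottom-right is two-thirds across and two-thirds down within the crop:
x = 1922.50 + 2 × 2225.00/3 ≈ 3406; y = 0.00 + 2 × 3560.00/3 ≈ 2373.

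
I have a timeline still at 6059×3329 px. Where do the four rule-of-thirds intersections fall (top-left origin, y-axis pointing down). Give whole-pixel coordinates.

One third of 6059 is 2019.67; one third of 3329 is 1109.67.
Vertical third lines at x = 2020 and x = 4039; horizontal third lines at y = 1110 and y = 2219.

(2020, 1110), (4039, 1110), (2020, 2219), (4039, 2219)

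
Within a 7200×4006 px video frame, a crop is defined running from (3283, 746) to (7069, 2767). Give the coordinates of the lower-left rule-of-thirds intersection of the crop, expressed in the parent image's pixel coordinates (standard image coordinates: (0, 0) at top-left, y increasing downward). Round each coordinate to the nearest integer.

Crop width = 7069 − 3283 = 3786 px; one third is 1262.00 px.
Crop height = 2767 − 746 = 2021 px; one third is 673.67 px.
The lower-left point is one-third across and two-thirds down within the crop:
x = 3283 + 1 × 1262.00 ≈ 4545; y = 746 + 2 × 673.67 ≈ 2093.

x = 4545 px, y = 2093 px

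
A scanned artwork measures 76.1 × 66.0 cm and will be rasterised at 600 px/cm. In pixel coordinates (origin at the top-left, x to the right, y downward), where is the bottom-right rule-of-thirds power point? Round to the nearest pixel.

In pixels the canvas is 76.1 × 600 = 45660 wide and 66.0 × 600 = 39600 tall.
The bottom-right point is two-thirds across and two-thirds down:
x = 2 × 45660/3 ≈ 30440; y = 2 × 39600/3 ≈ 26400.

(30440, 26400)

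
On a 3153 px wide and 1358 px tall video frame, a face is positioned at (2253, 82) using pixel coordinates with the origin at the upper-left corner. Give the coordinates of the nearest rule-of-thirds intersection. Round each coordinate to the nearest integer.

(2102, 453)

Third lines: x ∈ {1051, 2102}, y ∈ {453, 905}.
2253 is closer to x = 2102; 82 is closer to y = 453.
So the nearest intersection is the upper-right power point.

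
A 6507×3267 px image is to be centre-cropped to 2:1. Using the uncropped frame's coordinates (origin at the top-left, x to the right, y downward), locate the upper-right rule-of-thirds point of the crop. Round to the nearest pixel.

(4338, 1091)

6507/3267 < 2/1, so the 2:1 crop keeps the full width 6507 and trims height to 6507 × 1/2 = 3253.50 px.
Top offset = (3267 − 3253.50)/2 = 6.75 px; left offset = 0.
Upper-right is two-thirds across and one-third down within the crop:
x = 0.00 + 2 × 6507.00/3 ≈ 4338; y = 6.75 + 1 × 3253.50/3 ≈ 1091.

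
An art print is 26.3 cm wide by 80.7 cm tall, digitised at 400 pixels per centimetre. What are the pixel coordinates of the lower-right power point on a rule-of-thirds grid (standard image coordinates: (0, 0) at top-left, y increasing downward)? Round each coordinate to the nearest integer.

x = 7013 px, y = 21520 px

In pixels the canvas is 26.3 × 400 = 10520 wide and 80.7 × 400 = 32280 tall.
The lower-right point is two-thirds across and two-thirds down:
x = 2 × 10520/3 ≈ 7013; y = 2 × 32280/3 ≈ 21520.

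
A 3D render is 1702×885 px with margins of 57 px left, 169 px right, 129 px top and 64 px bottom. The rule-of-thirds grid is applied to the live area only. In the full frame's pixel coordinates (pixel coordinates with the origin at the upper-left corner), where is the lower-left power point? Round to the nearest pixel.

(549, 590)

Content width = 1702 − 57 − 169 = 1476 px; content height = 885 − 129 − 64 = 692 px.
Lower-left is one-third across and two-thirds down within the live area.
x = 57 + 1 × 1476/3 = 57 + 492.00 ≈ 549
y = 129 + 2 × 692/3 = 129 + 461.33 ≈ 590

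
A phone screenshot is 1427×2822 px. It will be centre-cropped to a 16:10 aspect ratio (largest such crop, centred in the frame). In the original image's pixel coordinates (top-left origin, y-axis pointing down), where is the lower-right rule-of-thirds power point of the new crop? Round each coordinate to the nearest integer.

x = 951 px, y = 1560 px

1427/2822 < 16/10, so the 16:10 crop keeps the full width 1427 and trims height to 1427 × 10/16 = 891.88 px.
Top offset = (2822 − 891.88)/2 = 965.06 px; left offset = 0.
Lower-right is two-thirds across and two-thirds down within the crop:
x = 0.00 + 2 × 1427.00/3 ≈ 951; y = 965.06 + 2 × 891.88/3 ≈ 1560.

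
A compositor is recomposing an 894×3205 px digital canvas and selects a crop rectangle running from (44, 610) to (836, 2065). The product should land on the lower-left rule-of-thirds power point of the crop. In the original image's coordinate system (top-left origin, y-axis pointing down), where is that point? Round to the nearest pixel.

Crop width = 836 − 44 = 792 px; one third is 264.00 px.
Crop height = 2065 − 610 = 1455 px; one third is 485.00 px.
The lower-left point is one-third across and two-thirds down within the crop:
x = 44 + 1 × 264.00 ≈ 308; y = 610 + 2 × 485.00 ≈ 1580.

x = 308 px, y = 1580 px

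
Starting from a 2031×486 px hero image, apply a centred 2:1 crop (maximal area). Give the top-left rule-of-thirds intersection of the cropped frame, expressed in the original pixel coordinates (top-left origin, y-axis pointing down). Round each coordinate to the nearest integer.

x = 854 px, y = 162 px

2031/486 > 2/1, so the 2:1 crop keeps the full height 486 and trims width to 486 × 2/1 = 972.00 px.
Left offset = (2031 − 972.00)/2 = 529.50 px; top offset = 0.
Top-left is one-third across and one-third down within the crop:
x = 529.50 + 1 × 972.00/3 ≈ 854; y = 0.00 + 1 × 486.00/3 ≈ 162.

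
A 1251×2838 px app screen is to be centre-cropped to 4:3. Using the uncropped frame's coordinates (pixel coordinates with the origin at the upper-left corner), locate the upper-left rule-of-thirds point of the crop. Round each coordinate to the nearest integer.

x = 417 px, y = 1263 px

1251/2838 < 4/3, so the 4:3 crop keeps the full width 1251 and trims height to 1251 × 3/4 = 938.25 px.
Top offset = (2838 − 938.25)/2 = 949.88 px; left offset = 0.
Upper-left is one-third across and one-third down within the crop:
x = 0.00 + 1 × 1251.00/3 ≈ 417; y = 949.88 + 1 × 938.25/3 ≈ 1263.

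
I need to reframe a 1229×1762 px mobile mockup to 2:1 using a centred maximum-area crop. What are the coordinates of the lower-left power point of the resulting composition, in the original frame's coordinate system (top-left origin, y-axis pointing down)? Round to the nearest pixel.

x = 410 px, y = 983 px

1229/1762 < 2/1, so the 2:1 crop keeps the full width 1229 and trims height to 1229 × 1/2 = 614.50 px.
Top offset = (1762 − 614.50)/2 = 573.75 px; left offset = 0.
Lower-left is one-third across and two-thirds down within the crop:
x = 0.00 + 1 × 1229.00/3 ≈ 410; y = 573.75 + 2 × 614.50/3 ≈ 983.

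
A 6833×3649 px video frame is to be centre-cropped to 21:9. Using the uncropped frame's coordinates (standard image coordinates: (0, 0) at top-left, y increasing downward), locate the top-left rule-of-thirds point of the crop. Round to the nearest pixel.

x = 2278 px, y = 1336 px

6833/3649 < 21/9, so the 21:9 crop keeps the full width 6833 and trims height to 6833 × 9/21 = 2928.43 px.
Top offset = (3649 − 2928.43)/2 = 360.29 px; left offset = 0.
Top-left is one-third across and one-third down within the crop:
x = 0.00 + 1 × 6833.00/3 ≈ 2278; y = 360.29 + 1 × 2928.43/3 ≈ 1336.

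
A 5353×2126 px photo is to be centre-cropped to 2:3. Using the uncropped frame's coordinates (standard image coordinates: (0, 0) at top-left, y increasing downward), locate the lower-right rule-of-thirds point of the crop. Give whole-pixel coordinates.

x = 2913 px, y = 1417 px

5353/2126 > 2/3, so the 2:3 crop keeps the full height 2126 and trims width to 2126 × 2/3 = 1417.33 px.
Left offset = (5353 − 1417.33)/2 = 1967.83 px; top offset = 0.
Lower-right is two-thirds across and two-thirds down within the crop:
x = 1967.83 + 2 × 1417.33/3 ≈ 2913; y = 0.00 + 2 × 2126.00/3 ≈ 1417.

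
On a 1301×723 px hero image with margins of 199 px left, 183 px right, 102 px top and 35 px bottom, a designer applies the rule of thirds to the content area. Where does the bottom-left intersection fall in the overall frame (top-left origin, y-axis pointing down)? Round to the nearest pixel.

x = 505 px, y = 493 px

Content width = 1301 − 199 − 183 = 919 px; content height = 723 − 102 − 35 = 586 px.
Bottom-left is one-third across and two-thirds down within the content area.
x = 199 + 1 × 919/3 = 199 + 306.33 ≈ 505
y = 102 + 2 × 586/3 = 102 + 390.67 ≈ 493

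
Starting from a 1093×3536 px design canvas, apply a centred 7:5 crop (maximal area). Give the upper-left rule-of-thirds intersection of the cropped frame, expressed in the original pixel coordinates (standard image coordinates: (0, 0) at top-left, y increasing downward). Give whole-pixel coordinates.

1093/3536 < 7/5, so the 7:5 crop keeps the full width 1093 and trims height to 1093 × 5/7 = 780.71 px.
Top offset = (3536 − 780.71)/2 = 1377.64 px; left offset = 0.
Upper-left is one-third across and one-third down within the crop:
x = 0.00 + 1 × 1093.00/3 ≈ 364; y = 1377.64 + 1 × 780.71/3 ≈ 1638.

(364, 1638)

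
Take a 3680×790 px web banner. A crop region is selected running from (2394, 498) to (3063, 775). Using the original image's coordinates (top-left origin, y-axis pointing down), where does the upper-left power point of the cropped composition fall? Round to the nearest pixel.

Crop width = 3063 − 2394 = 669 px; one third is 223.00 px.
Crop height = 775 − 498 = 277 px; one third is 92.33 px.
The upper-left point is one-third across and one-third down within the crop:
x = 2394 + 1 × 223.00 ≈ 2617; y = 498 + 1 × 92.33 ≈ 590.

x = 2617 px, y = 590 px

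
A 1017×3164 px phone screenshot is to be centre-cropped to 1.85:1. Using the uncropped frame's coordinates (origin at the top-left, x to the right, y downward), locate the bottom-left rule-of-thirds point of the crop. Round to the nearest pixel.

1017/3164 < 1.85/1, so the 1.85:1 crop keeps the full width 1017 and trims height to 1017 × 1/1.85 = 549.73 px.
Top offset = (3164 − 549.73)/2 = 1307.14 px; left offset = 0.
Bottom-left is one-third across and two-thirds down within the crop:
x = 0.00 + 1 × 1017.00/3 ≈ 339; y = 1307.14 + 2 × 549.73/3 ≈ 1674.

(339, 1674)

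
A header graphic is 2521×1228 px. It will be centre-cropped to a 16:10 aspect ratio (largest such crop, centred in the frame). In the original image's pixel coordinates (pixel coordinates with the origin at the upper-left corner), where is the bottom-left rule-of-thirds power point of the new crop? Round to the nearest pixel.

2521/1228 > 16/10, so the 16:10 crop keeps the full height 1228 and trims width to 1228 × 16/10 = 1964.80 px.
Left offset = (2521 − 1964.80)/2 = 278.10 px; top offset = 0.
Bottom-left is one-third across and two-thirds down within the crop:
x = 278.10 + 1 × 1964.80/3 ≈ 933; y = 0.00 + 2 × 1228.00/3 ≈ 819.

x = 933 px, y = 819 px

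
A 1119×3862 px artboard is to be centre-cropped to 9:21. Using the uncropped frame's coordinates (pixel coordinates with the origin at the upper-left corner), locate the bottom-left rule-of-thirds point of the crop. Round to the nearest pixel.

1119/3862 < 9/21, so the 9:21 crop keeps the full width 1119 and trims height to 1119 × 21/9 = 2611.00 px.
Top offset = (3862 − 2611.00)/2 = 625.50 px; left offset = 0.
Bottom-left is one-third across and two-thirds down within the crop:
x = 0.00 + 1 × 1119.00/3 ≈ 373; y = 625.50 + 2 × 2611.00/3 ≈ 2366.

x = 373 px, y = 2366 px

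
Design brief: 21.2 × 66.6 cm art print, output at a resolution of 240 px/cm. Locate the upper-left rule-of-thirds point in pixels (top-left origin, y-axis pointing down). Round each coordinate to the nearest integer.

(1696, 5328)

In pixels the canvas is 21.2 × 240 = 5088 wide and 66.6 × 240 = 15984 tall.
The upper-left point is one-third across and one-third down:
x = 1 × 5088/3 ≈ 1696; y = 1 × 15984/3 ≈ 5328.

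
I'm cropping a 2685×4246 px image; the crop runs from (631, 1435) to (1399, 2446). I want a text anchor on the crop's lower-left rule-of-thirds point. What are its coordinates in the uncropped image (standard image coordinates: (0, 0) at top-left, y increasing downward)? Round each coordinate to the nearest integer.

Crop width = 1399 − 631 = 768 px; one third is 256.00 px.
Crop height = 2446 − 1435 = 1011 px; one third is 337.00 px.
The lower-left point is one-third across and two-thirds down within the crop:
x = 631 + 1 × 256.00 ≈ 887; y = 1435 + 2 × 337.00 ≈ 2109.

(887, 2109)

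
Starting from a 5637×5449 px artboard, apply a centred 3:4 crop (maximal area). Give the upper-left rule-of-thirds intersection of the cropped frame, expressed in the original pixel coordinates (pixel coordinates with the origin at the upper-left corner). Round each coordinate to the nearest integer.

5637/5449 > 3/4, so the 3:4 crop keeps the full height 5449 and trims width to 5449 × 3/4 = 4086.75 px.
Left offset = (5637 − 4086.75)/2 = 775.12 px; top offset = 0.
Upper-left is one-third across and one-third down within the crop:
x = 775.12 + 1 × 4086.75/3 ≈ 2137; y = 0.00 + 1 × 5449.00/3 ≈ 1816.

x = 2137 px, y = 1816 px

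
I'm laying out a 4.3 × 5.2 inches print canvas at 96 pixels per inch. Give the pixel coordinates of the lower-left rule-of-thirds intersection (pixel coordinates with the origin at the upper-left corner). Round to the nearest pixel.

x = 138 px, y = 333 px

In pixels the canvas is 4.3 × 96 = 412.8 wide and 5.2 × 96 = 499.2 tall.
The lower-left point is one-third across and two-thirds down:
x = 1 × 412.8/3 ≈ 138; y = 2 × 499.2/3 ≈ 333.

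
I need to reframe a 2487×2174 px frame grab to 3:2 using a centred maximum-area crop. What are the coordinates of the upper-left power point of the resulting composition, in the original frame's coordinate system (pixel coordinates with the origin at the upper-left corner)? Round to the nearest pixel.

(829, 811)

2487/2174 < 3/2, so the 3:2 crop keeps the full width 2487 and trims height to 2487 × 2/3 = 1658.00 px.
Top offset = (2174 − 1658.00)/2 = 258.00 px; left offset = 0.
Upper-left is one-third across and one-third down within the crop:
x = 0.00 + 1 × 2487.00/3 ≈ 829; y = 258.00 + 1 × 1658.00/3 ≈ 811.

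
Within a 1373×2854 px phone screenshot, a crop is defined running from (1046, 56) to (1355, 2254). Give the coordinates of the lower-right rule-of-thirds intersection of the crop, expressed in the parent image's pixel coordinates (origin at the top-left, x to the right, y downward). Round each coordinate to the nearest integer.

Crop width = 1355 − 1046 = 309 px; one third is 103.00 px.
Crop height = 2254 − 56 = 2198 px; one third is 732.67 px.
The lower-right point is two-thirds across and two-thirds down within the crop:
x = 1046 + 2 × 103.00 ≈ 1252; y = 56 + 2 × 732.67 ≈ 1521.

(1252, 1521)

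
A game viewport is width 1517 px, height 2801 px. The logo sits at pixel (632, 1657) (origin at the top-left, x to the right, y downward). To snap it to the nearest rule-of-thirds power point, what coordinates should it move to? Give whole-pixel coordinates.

(506, 1867)

Third lines: x ∈ {506, 1011}, y ∈ {934, 1867}.
632 is closer to x = 506; 1657 is closer to y = 1867.
So the nearest intersection is the lower-left power point.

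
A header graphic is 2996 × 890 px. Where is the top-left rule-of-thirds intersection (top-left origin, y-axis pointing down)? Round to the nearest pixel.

The top-left point sits one-third of the way across and one-third of the way down.
x = 1 × 2996/3 ≈ 999; y = 1 × 890/3 ≈ 297.

x = 999 px, y = 297 px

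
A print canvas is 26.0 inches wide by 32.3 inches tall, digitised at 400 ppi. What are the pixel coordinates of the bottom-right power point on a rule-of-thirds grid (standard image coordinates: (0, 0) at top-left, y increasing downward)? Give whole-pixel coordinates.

In pixels the canvas is 26.0 × 400 = 10400 wide and 32.3 × 400 = 12920 tall.
The bottom-right point is two-thirds across and two-thirds down:
x = 2 × 10400/3 ≈ 6933; y = 2 × 12920/3 ≈ 8613.

x = 6933 px, y = 8613 px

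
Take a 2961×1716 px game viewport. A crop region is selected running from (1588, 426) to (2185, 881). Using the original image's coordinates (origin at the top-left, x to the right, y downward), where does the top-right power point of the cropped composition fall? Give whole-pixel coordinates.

x = 1986 px, y = 578 px

Crop width = 2185 − 1588 = 597 px; one third is 199.00 px.
Crop height = 881 − 426 = 455 px; one third is 151.67 px.
The top-right point is two-thirds across and one-third down within the crop:
x = 1588 + 2 × 199.00 ≈ 1986; y = 426 + 1 × 151.67 ≈ 578.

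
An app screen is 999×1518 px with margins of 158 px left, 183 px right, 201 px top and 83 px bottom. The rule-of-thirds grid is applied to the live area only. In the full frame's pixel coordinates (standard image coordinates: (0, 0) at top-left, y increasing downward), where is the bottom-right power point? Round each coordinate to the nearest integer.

Content width = 999 − 158 − 183 = 658 px; content height = 1518 − 201 − 83 = 1234 px.
Bottom-right is two-thirds across and two-thirds down within the live area.
x = 158 + 2 × 658/3 = 158 + 438.67 ≈ 597
y = 201 + 2 × 1234/3 = 201 + 822.67 ≈ 1024

x = 597 px, y = 1024 px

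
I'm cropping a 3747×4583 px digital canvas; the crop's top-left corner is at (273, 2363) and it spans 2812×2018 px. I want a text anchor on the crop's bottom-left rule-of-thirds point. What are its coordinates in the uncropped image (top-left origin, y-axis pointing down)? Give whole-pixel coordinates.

x = 1210 px, y = 3708 px

One third of the crop width 2812 is 937.33 px.
One third of the crop height 2018 is 672.67 px.
The bottom-left point is one-third across and two-thirds down within the crop:
x = 273 + 1 × 937.33 ≈ 1210; y = 2363 + 2 × 672.67 ≈ 3708.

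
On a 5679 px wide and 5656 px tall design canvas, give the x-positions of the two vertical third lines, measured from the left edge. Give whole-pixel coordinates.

5679 / 3 = 1893, so the vertical lines sit at one and two thirds of 5679.

x = 1893 px and x = 3786 px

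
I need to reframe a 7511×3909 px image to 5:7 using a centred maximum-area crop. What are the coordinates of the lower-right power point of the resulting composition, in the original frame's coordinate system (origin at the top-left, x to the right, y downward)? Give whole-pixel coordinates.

7511/3909 > 5/7, so the 5:7 crop keeps the full height 3909 and trims width to 3909 × 5/7 = 2792.14 px.
Left offset = (7511 − 2792.14)/2 = 2359.43 px; top offset = 0.
Lower-right is two-thirds across and two-thirds down within the crop:
x = 2359.43 + 2 × 2792.14/3 ≈ 4221; y = 0.00 + 2 × 3909.00/3 ≈ 2606.

x = 4221 px, y = 2606 px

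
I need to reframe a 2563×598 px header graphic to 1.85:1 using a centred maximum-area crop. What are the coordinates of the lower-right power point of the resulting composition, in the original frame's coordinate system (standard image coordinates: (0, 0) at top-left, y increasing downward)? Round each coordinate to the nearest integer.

2563/598 > 1.85/1, so the 1.85:1 crop keeps the full height 598 and trims width to 598 × 1.85/1 = 1106.30 px.
Left offset = (2563 − 1106.30)/2 = 728.35 px; top offset = 0.
Lower-right is two-thirds across and two-thirds down within the crop:
x = 728.35 + 2 × 1106.30/3 ≈ 1466; y = 0.00 + 2 × 598.00/3 ≈ 399.

(1466, 399)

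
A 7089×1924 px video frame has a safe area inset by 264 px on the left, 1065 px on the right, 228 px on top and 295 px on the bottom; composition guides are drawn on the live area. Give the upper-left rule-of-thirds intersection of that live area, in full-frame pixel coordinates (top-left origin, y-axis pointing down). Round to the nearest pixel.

x = 2184 px, y = 695 px

Content width = 7089 − 264 − 1065 = 5760 px; content height = 1924 − 228 − 295 = 1401 px.
Upper-left is one-third across and one-third down within the live area.
x = 264 + 1 × 5760/3 = 264 + 1920.00 ≈ 2184
y = 228 + 1 × 1401/3 = 228 + 467.00 ≈ 695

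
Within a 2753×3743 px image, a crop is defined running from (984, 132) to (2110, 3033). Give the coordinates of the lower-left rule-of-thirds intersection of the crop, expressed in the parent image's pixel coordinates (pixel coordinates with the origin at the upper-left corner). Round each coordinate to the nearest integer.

(1359, 2066)

Crop width = 2110 − 984 = 1126 px; one third is 375.33 px.
Crop height = 3033 − 132 = 2901 px; one third is 967.00 px.
The lower-left point is one-third across and two-thirds down within the crop:
x = 984 + 1 × 375.33 ≈ 1359; y = 132 + 2 × 967.00 ≈ 2066.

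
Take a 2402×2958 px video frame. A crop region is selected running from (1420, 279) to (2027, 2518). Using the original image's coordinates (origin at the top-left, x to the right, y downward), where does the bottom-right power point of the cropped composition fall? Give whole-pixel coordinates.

(1825, 1772)

Crop width = 2027 − 1420 = 607 px; one third is 202.33 px.
Crop height = 2518 − 279 = 2239 px; one third is 746.33 px.
The bottom-right point is two-thirds across and two-thirds down within the crop:
x = 1420 + 2 × 202.33 ≈ 1825; y = 279 + 2 × 746.33 ≈ 1772.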